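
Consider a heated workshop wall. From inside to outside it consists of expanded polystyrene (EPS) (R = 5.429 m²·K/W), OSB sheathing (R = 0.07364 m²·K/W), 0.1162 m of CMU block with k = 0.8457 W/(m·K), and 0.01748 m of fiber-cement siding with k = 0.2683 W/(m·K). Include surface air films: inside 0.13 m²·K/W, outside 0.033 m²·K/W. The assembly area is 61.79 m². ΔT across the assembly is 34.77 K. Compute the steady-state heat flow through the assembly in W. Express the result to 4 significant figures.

366.1 W

0.1162/0.8457 = 0.1374
0.01748/0.2683 = 0.065151
R_total = 0.13 + 5.429 + 0.07364 + 0.1374 + 0.065151 + 0.033 = 5.8682 m²·K/W
Q = A·ΔT/R = 61.79 × 34.77 / 5.8682 = 366.12 W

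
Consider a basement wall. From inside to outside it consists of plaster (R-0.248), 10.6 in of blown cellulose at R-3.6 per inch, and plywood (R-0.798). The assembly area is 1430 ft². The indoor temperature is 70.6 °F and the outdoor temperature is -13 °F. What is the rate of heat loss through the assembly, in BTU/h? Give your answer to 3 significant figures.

3050 BTU/h

10.6 × 3.6 = 38.16
R_total = 0.248 + 38.16 + 0.798 = 39.21 ft²·°F·h/BTU
Q = A·ΔT/R = 1430 × (70.6 − (-13)) / 39.21 = 3049 BTU/h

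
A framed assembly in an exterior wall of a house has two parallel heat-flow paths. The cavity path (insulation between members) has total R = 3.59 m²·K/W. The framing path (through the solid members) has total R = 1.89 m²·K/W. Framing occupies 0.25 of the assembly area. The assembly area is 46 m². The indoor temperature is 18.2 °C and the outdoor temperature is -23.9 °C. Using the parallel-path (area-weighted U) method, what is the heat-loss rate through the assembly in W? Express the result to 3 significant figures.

U_eff = 0.75/3.59 + 0.25/1.89 = 0.2089 + 0.1323 = 0.3412
R_eff = 1/U_eff = 2.931 m²·K/W
Q = 46 × (18.2 − (-23.9)) / 2.931 = 660.7 W

661 W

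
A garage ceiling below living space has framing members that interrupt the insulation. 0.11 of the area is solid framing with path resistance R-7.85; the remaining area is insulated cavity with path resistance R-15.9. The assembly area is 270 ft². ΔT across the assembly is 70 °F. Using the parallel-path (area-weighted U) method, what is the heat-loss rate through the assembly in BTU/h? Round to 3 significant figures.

U_eff = 0.89/15.9 + 0.11/7.85 = 0.05597 + 0.01401 = 0.06999
R_eff = 1/U_eff = 14.29 ft²·°F·h/BTU
Q = 270 × 70 / 14.29 = 1323 BTU/h

1320 BTU/h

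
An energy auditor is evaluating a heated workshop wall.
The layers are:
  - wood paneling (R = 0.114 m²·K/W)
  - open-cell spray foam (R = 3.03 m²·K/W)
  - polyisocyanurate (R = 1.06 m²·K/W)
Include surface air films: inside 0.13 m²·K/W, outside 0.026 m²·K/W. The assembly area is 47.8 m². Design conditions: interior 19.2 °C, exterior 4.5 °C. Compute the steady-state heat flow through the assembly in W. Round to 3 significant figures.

R_total = 0.13 + 0.114 + 3.03 + 1.06 + 0.026 = 4.36 m²·K/W
Q = A·ΔT/R = 47.8 × (19.2 − 4.5) / 4.36 = 161.2 W

161 W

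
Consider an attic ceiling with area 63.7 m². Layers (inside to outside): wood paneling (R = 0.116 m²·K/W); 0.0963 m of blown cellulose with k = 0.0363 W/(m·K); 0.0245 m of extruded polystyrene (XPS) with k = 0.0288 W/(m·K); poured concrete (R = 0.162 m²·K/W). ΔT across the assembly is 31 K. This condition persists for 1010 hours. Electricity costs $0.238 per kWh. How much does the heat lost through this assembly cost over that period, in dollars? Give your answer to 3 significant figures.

0.0963/0.0363 = 2.653
0.0245/0.0288 = 0.8507
R_total = 0.116 + 2.653 + 0.8507 + 0.162 = 3.782 m²·K/W
Q = 63.7 × 31 / 3.782 = 522.2 W
E = 522.2 W × 1010 h / 1000 = 527.4 kWh
Cost = 527.4 × 0.238 = $125.5

126 dollars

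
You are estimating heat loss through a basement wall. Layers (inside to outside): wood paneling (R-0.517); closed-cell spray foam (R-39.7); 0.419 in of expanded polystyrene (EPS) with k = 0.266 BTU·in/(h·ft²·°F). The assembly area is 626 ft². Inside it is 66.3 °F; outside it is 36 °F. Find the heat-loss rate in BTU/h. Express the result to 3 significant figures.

0.419/0.266 = 1.575
R_total = 0.517 + 39.7 + 1.575 = 41.79 ft²·°F·h/BTU
Q = A·ΔT/R = 626 × (66.3 − 36) / 41.79 = 453.9 BTU/h

454 BTU/h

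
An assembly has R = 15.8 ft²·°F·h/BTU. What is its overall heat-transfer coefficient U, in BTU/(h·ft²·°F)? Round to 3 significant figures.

0.0633 BTU/(h·ft²·°F)

U = 1/R = 1/15.8 = 0.06329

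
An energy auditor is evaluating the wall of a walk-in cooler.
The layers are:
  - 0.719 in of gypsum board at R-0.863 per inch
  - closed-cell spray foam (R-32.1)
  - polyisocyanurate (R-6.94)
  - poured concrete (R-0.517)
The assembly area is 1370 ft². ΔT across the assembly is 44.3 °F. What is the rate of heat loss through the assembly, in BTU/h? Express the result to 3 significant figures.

1510 BTU/h

0.719 × 0.863 = 0.6205
R_total = 0.6205 + 32.1 + 6.94 + 0.517 = 40.18 ft²·°F·h/BTU
Q = A·ΔT/R = 1370 × 44.3 / 40.18 = 1511 BTU/h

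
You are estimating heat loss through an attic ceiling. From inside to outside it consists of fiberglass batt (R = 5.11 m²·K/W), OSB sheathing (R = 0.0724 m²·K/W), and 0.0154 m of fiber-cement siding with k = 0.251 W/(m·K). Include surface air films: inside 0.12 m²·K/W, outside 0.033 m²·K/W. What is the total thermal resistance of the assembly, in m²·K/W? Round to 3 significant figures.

5.40 m²·K/W

0.0154/0.251 = 0.06135
R_total = 0.12 + 5.11 + 0.0724 + 0.06135 + 0.033 = 5.397 m²·K/W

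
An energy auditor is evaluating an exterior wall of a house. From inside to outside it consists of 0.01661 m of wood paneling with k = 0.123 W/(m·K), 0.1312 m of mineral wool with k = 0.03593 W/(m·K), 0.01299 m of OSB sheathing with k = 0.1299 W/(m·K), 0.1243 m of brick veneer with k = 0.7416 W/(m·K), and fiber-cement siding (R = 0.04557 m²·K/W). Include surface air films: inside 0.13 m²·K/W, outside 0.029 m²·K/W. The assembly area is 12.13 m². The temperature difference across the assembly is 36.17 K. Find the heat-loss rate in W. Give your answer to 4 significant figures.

103.0 W

0.01661/0.123 = 0.13504
0.1312/0.03593 = 3.6515
0.01299/0.1299 = 0.1
0.1243/0.7416 = 0.16761
R_total = 0.13 + 0.13504 + 3.6515 + 0.1 + 0.16761 + 0.04557 + 0.029 = 4.2588 m²·K/W
Q = A·ΔT/R = 12.13 × 36.17 / 4.2588 = 103.02 W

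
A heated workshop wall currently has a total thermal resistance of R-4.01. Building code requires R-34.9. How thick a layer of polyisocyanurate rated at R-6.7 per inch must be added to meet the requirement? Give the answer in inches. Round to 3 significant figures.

4.61 in

ΔR = 34.9 − 4.01 = 30.89 ft²·°F·h/BTU
L = ΔR / (R/in) = 30.89/6.7 = 4.61 in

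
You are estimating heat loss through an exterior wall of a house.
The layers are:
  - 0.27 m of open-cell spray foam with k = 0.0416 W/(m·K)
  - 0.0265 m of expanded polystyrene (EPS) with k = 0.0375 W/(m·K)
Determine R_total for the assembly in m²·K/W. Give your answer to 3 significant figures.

7.20 m²·K/W

0.27/0.0416 = 6.49
0.0265/0.0375 = 0.7067
R_total = 6.49 + 0.7067 = 7.197 m²·K/W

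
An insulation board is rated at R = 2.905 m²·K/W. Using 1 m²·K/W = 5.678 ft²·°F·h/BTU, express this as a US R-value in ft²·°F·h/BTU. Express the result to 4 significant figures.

R_US = 2.905 × 5.678 = 16.495

16.49 ft²·°F·h/BTU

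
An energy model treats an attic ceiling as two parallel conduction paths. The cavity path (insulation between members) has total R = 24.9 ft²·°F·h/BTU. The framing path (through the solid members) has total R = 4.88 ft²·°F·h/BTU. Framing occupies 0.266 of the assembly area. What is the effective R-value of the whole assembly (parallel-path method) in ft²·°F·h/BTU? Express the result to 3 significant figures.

11.9 ft²·°F·h/BTU

U_eff = 0.734/24.9 + 0.266/4.88 = 0.02948 + 0.05451 = 0.08399
R_eff = 1/U_eff = 11.91 ft²·°F·h/BTU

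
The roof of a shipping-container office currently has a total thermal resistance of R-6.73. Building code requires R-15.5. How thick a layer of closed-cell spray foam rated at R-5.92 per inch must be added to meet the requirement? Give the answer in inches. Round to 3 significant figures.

ΔR = 15.5 − 6.73 = 8.77 ft²·°F·h/BTU
L = ΔR / (R/in) = 8.77/5.92 = 1.481 in

1.48 in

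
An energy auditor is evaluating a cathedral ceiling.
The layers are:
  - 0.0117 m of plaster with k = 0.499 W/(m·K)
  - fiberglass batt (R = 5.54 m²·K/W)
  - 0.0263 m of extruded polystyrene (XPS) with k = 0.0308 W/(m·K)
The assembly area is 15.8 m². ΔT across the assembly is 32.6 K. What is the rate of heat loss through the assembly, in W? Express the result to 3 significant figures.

80.3 W

0.0117/0.499 = 0.02345
0.0263/0.0308 = 0.8539
R_total = 0.02345 + 5.54 + 0.8539 = 6.417 m²·K/W
Q = A·ΔT/R = 15.8 × 32.6 / 6.417 = 80.26 W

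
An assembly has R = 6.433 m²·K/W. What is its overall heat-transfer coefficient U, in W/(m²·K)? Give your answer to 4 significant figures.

U = 1/R = 1/6.433 = 0.15545

0.1554 W/(m²·K)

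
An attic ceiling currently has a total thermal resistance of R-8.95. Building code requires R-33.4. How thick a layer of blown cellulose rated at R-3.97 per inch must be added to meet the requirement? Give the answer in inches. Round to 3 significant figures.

6.16 in

ΔR = 33.4 − 8.95 = 24.45 ft²·°F·h/BTU
L = ΔR / (R/in) = 24.45/3.97 = 6.159 in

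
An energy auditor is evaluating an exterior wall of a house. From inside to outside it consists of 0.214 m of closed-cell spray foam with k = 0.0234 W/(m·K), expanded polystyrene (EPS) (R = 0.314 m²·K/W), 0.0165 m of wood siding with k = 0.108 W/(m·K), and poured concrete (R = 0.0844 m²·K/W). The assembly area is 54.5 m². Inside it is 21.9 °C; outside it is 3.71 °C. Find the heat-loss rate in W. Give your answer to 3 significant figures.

0.214/0.0234 = 9.145
0.0165/0.108 = 0.1528
R_total = 9.145 + 0.314 + 0.1528 + 0.0844 = 9.696 m²·K/W
Q = A·ΔT/R = 54.5 × (21.9 − 3.71) / 9.696 = 102.2 W

102 W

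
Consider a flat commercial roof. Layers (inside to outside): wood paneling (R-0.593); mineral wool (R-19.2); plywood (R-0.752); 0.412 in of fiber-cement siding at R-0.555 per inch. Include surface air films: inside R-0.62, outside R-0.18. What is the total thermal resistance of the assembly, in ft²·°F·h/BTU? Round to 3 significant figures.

0.412 × 0.555 = 0.2287
R_total = 0.62 + 0.593 + 19.2 + 0.752 + 0.2287 + 0.18 = 21.57 ft²·°F·h/BTU

21.6 ft²·°F·h/BTU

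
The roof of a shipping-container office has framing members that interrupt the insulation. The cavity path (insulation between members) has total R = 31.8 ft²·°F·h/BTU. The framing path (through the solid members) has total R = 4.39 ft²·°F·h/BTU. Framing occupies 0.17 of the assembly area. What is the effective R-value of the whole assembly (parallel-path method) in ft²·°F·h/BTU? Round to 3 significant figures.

15.4 ft²·°F·h/BTU

U_eff = 0.83/31.8 + 0.17/4.39 = 0.0261 + 0.03872 = 0.06483
R_eff = 1/U_eff = 15.43 ft²·°F·h/BTU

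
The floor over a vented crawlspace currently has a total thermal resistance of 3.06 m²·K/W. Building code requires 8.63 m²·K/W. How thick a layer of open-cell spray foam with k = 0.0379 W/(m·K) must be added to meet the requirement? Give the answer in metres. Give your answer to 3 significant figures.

ΔR = 8.63 − 3.06 = 5.57 m²·K/W
L = ΔR × k = 5.57 × 0.0379 = 0.2111 m

0.211 m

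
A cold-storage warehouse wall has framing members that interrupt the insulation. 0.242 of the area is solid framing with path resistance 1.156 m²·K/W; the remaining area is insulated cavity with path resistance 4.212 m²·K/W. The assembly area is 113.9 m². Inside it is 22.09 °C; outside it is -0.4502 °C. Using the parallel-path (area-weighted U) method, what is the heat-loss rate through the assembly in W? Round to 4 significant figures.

999.5 W

U_eff = 0.758/4.212 + 0.242/1.156 = 0.17996 + 0.20934 = 0.3893
R_eff = 1/U_eff = 2.5687 m²·K/W
Q = 113.9 × (22.09 − (-0.4502)) / 2.5687 = 999.47 W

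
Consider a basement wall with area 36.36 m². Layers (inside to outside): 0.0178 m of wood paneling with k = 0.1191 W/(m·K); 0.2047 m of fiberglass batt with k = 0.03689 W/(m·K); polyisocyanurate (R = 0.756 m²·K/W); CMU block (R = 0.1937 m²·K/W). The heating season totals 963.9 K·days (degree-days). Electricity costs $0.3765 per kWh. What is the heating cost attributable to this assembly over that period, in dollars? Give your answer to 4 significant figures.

0.0178/0.1191 = 0.14945
0.2047/0.03689 = 5.5489
R_total = 0.14945 + 5.5489 + 0.756 + 0.1937 = 6.6481 m²·K/W
E = A × HDD × 24 / R / 1000 = 36.36 × 963.9 × 24 / 6.6481 / 1000 = 126.52 kWh
Cost = 126.52 × 0.3765 = $47.636

47.64 dollars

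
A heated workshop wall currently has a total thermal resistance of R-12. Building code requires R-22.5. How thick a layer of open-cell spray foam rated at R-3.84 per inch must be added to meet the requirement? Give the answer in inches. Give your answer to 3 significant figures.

2.73 in

ΔR = 22.5 − 12 = 10.5 ft²·°F·h/BTU
L = ΔR / (R/in) = 10.5/3.84 = 2.734 in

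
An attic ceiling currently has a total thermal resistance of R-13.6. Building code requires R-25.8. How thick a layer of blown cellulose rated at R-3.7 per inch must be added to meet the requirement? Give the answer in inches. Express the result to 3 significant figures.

ΔR = 25.8 − 13.6 = 12.2 ft²·°F·h/BTU
L = ΔR / (R/in) = 12.2/3.7 = 3.297 in

3.30 in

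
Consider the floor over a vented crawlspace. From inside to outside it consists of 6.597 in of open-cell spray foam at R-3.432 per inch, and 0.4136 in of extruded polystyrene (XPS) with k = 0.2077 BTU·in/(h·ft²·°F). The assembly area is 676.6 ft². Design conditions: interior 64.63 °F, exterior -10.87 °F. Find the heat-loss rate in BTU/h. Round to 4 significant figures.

6.597 × 3.432 = 22.641
0.4136/0.2077 = 1.9913
R_total = 22.641 + 1.9913 = 24.632 ft²·°F·h/BTU
Q = A·ΔT/R = 676.6 × (64.63 − (-10.87)) / 24.632 = 2073.8 BTU/h

2074 BTU/h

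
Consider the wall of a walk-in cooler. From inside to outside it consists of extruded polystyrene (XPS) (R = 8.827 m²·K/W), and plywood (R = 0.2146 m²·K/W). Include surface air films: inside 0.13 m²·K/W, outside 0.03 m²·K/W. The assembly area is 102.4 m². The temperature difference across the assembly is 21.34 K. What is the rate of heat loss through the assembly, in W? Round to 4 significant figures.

R_total = 0.13 + 8.827 + 0.2146 + 0.03 = 9.2016 m²·K/W
Q = A·ΔT/R = 102.4 × 21.34 / 9.2016 = 237.48 W

237.5 W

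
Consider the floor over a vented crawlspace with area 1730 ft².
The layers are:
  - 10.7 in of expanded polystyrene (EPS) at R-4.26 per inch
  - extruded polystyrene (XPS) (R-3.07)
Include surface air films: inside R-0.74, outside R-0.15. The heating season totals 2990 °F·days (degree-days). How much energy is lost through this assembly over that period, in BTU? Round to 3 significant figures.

10.7 × 4.26 = 45.58
R_total = 0.74 + 45.58 + 3.07 + 0.15 = 49.54 ft²·°F·h/BTU
E = A × HDD × 24 / R = 1730 × 2990 × 24 / 49.54 = 2506000 BTU

2510000 BTU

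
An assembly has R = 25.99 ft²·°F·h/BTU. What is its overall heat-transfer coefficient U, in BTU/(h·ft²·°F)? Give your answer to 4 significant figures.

0.03848 BTU/(h·ft²·°F)

U = 1/R = 1/25.99 = 0.038476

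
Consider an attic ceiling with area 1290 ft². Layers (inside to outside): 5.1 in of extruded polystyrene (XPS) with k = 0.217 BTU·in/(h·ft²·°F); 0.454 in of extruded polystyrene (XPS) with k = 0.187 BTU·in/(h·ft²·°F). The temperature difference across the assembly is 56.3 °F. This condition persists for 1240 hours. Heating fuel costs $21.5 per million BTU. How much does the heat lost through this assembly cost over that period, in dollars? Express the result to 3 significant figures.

5.1/0.217 = 23.5
0.454/0.187 = 2.428
R_total = 23.5 + 2.428 = 25.93 ft²·°F·h/BTU
Q = 1290 × 56.3 / 25.93 = 2801 BTU/h
E = 2801 × 1240 = 3473000 BTU
Cost = 3473000/10⁶ × 21.5 = $74.67

74.7 dollars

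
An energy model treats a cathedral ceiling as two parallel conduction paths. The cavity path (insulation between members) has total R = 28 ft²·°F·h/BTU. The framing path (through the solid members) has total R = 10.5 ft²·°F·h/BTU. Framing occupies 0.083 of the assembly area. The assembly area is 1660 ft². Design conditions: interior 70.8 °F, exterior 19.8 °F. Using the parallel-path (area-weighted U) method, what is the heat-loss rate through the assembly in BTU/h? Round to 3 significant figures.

U_eff = 0.917/28 + 0.083/10.5 = 0.03275 + 0.007905 = 0.04065
R_eff = 1/U_eff = 24.6 ft²·°F·h/BTU
Q = 1660 × (70.8 − 19.8) / 24.6 = 3442 BTU/h

3440 BTU/h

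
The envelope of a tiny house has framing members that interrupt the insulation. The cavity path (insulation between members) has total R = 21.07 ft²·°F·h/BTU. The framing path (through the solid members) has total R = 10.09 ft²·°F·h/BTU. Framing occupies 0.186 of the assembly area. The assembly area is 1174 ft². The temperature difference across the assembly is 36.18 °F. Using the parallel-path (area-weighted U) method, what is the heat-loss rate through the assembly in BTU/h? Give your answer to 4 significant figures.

2424 BTU/h

U_eff = 0.814/21.07 + 0.186/10.09 = 0.038633 + 0.018434 = 0.057067
R_eff = 1/U_eff = 17.523 ft²·°F·h/BTU
Q = 1174 × 36.18 / 17.523 = 2423.9 BTU/h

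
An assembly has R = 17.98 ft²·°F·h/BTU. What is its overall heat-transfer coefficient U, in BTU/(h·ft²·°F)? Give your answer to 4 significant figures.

0.05562 BTU/(h·ft²·°F)

U = 1/R = 1/17.98 = 0.055617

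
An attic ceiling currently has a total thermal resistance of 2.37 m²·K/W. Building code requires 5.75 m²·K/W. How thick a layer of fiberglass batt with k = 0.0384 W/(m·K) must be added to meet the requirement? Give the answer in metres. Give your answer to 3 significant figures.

0.130 m

ΔR = 5.75 − 2.37 = 3.38 m²·K/W
L = ΔR × k = 3.38 × 0.0384 = 0.1298 m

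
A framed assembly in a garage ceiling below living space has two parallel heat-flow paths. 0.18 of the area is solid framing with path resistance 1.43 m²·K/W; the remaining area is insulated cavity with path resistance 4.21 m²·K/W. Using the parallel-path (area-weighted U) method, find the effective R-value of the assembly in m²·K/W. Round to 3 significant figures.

3.12 m²·K/W

U_eff = 0.82/4.21 + 0.18/1.43 = 0.1948 + 0.1259 = 0.3206
R_eff = 1/U_eff = 3.119 m²·K/W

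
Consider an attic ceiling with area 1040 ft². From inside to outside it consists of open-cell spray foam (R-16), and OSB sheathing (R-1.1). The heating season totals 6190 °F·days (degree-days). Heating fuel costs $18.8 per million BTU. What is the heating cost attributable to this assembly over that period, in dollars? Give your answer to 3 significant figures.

R_total = 16 + 1.1 = 17.1 ft²·°F·h/BTU
E = A × HDD × 24 / R = 1040 × 6190 × 24 / 17.1 = 9035000 BTU
Cost = 9035000/10⁶ × 18.8 = $169.9

170 dollars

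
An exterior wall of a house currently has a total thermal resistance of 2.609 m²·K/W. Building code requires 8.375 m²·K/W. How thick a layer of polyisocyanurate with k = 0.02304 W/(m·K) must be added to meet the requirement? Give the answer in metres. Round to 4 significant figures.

0.1328 m

ΔR = 8.375 − 2.609 = 5.766 m²·K/W
L = ΔR × k = 5.766 × 0.02304 = 0.13285 m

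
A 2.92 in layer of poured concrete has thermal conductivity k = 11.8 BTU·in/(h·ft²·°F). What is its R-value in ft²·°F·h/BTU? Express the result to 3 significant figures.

0.247 ft²·°F·h/BTU

R = L/k = 2.92/11.8 = 0.2475 ft²·°F·h/BTU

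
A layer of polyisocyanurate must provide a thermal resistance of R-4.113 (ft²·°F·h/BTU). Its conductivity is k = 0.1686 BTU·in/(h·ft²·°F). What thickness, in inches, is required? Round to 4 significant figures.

0.6935 in

L = R × k = 4.113 × 0.1686 = 0.69345 in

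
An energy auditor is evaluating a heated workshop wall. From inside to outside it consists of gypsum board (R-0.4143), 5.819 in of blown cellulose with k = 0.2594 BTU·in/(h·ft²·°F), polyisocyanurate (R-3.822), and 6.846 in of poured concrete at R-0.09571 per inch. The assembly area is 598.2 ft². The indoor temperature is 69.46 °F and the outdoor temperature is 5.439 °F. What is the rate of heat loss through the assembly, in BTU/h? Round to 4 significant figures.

1402 BTU/h

5.819/0.2594 = 22.433
6.846 × 0.09571 = 0.65523
R_total = 0.4143 + 22.433 + 3.822 + 0.65523 = 27.324 ft²·°F·h/BTU
Q = A·ΔT/R = 598.2 × (69.46 − 5.439) / 27.324 = 1401.6 BTU/h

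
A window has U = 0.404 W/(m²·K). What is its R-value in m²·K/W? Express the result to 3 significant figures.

2.48 m²·K/W

R = 1/U = 1/0.404 = 2.475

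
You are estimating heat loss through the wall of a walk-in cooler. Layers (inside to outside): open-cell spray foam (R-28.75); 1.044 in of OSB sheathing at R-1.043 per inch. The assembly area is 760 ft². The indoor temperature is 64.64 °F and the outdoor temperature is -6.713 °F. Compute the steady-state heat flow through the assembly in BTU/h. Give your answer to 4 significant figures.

1.044 × 1.043 = 1.0889
R_total = 28.75 + 1.0889 = 29.839 ft²·°F·h/BTU
Q = A·ΔT/R = 760 × (64.64 − (-6.713)) / 29.839 = 1817.4 BTU/h

1817 BTU/h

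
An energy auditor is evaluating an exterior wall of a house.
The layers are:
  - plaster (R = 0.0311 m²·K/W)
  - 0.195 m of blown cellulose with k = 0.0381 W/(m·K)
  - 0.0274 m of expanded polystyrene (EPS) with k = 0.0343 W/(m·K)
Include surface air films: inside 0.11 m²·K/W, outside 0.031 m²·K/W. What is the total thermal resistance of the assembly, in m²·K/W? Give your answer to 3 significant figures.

6.09 m²·K/W

0.195/0.0381 = 5.118
0.0274/0.0343 = 0.7988
R_total = 0.11 + 0.0311 + 5.118 + 0.7988 + 0.031 = 6.089 m²·K/W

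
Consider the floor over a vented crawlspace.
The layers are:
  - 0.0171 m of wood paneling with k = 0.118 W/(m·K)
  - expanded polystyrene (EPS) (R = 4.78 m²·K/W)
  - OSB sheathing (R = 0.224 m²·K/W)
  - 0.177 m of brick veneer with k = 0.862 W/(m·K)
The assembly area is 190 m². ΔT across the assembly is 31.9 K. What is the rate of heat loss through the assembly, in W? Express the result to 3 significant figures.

0.0171/0.118 = 0.1449
0.177/0.862 = 0.2053
R_total = 0.1449 + 4.78 + 0.224 + 0.2053 = 5.354 m²·K/W
Q = A·ΔT/R = 190 × 31.9 / 5.354 = 1132 W

1130 W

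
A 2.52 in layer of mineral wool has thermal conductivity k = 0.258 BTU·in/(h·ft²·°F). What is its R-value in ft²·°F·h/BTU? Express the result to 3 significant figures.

R = L/k = 2.52/0.258 = 9.767 ft²·°F·h/BTU

9.77 ft²·°F·h/BTU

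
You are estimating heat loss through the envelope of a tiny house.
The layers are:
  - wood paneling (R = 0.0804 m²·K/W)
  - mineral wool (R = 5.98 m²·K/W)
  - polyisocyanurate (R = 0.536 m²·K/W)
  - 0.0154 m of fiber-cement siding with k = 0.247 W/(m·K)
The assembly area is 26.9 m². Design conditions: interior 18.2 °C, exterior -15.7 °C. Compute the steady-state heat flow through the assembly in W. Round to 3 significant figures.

137 W

0.0154/0.247 = 0.06235
R_total = 0.0804 + 5.98 + 0.536 + 0.06235 = 6.659 m²·K/W
Q = A·ΔT/R = 26.9 × (18.2 − (-15.7)) / 6.659 = 136.9 W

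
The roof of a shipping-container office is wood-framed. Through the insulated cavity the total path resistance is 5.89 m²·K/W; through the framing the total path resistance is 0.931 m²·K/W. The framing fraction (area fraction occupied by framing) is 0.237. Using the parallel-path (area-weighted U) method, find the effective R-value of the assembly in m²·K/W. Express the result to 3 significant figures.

U_eff = 0.763/5.89 + 0.237/0.931 = 0.1295 + 0.2546 = 0.3841
R_eff = 1/U_eff = 2.603 m²·K/W

2.60 m²·K/W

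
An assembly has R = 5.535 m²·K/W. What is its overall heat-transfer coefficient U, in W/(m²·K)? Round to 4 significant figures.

U = 1/R = 1/5.535 = 0.18067

0.1807 W/(m²·K)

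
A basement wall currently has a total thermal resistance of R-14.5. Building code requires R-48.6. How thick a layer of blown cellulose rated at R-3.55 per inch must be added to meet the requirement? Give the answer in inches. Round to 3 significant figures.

9.61 in

ΔR = 48.6 − 14.5 = 34.1 ft²·°F·h/BTU
L = ΔR / (R/in) = 34.1/3.55 = 9.606 in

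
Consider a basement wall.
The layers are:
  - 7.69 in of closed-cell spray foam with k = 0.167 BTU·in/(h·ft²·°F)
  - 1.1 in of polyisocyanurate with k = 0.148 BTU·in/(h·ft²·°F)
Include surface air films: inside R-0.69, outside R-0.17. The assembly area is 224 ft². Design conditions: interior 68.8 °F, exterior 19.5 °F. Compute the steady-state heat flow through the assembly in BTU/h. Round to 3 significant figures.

203 BTU/h

7.69/0.167 = 46.05
1.1/0.148 = 7.432
R_total = 0.69 + 46.05 + 7.432 + 0.17 = 54.34 ft²·°F·h/BTU
Q = A·ΔT/R = 224 × (68.8 − 19.5) / 54.34 = 203.2 BTU/h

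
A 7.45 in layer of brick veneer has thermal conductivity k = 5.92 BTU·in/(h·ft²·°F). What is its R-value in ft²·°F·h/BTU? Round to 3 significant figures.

R = L/k = 7.45/5.92 = 1.258 ft²·°F·h/BTU

1.26 ft²·°F·h/BTU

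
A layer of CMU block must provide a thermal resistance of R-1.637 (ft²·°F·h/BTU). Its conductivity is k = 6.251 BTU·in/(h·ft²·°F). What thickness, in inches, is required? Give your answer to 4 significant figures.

L = R × k = 1.637 × 6.251 = 10.233 in

10.23 in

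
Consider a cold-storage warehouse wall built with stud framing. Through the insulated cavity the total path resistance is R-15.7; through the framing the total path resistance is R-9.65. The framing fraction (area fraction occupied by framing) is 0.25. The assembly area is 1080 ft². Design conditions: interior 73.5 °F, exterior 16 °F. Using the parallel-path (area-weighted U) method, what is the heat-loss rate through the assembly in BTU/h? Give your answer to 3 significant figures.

4580 BTU/h

U_eff = 0.75/15.7 + 0.25/9.65 = 0.04777 + 0.02591 = 0.07368
R_eff = 1/U_eff = 13.57 ft²·°F·h/BTU
Q = 1080 × (73.5 − 16) / 13.57 = 4575 BTU/h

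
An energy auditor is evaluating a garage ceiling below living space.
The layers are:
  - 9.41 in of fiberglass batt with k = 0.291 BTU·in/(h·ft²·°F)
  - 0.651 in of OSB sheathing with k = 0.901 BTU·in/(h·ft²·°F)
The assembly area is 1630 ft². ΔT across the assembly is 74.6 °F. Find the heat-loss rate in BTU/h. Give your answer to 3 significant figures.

3680 BTU/h

9.41/0.291 = 32.34
0.651/0.901 = 0.7225
R_total = 32.34 + 0.7225 = 33.06 ft²·°F·h/BTU
Q = A·ΔT/R = 1630 × 74.6 / 33.06 = 3678 BTU/h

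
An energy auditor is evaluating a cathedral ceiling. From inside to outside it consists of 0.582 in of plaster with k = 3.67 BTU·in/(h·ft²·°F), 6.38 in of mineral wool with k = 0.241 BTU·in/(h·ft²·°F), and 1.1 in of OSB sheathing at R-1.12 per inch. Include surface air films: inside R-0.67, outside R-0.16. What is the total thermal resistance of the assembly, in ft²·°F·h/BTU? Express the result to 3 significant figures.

28.7 ft²·°F·h/BTU

0.582/3.67 = 0.1586
6.38/0.241 = 26.47
1.1 × 1.12 = 1.232
R_total = 0.67 + 0.1586 + 26.47 + 1.232 + 0.16 = 28.69 ft²·°F·h/BTU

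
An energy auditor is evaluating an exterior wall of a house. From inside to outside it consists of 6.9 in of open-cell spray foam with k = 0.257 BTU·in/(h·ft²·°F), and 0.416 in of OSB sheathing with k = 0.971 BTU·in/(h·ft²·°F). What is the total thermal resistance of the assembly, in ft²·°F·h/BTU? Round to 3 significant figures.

6.9/0.257 = 26.85
0.416/0.971 = 0.4284
R_total = 26.85 + 0.4284 = 27.28 ft²·°F·h/BTU

27.3 ft²·°F·h/BTU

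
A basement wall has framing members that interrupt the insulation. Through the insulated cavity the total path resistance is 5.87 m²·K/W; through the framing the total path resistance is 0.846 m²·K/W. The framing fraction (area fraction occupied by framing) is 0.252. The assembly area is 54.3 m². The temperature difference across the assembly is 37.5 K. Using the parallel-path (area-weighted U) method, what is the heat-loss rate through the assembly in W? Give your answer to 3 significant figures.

U_eff = 0.748/5.87 + 0.252/0.846 = 0.1274 + 0.2979 = 0.4253
R_eff = 1/U_eff = 2.351 m²·K/W
Q = 54.3 × 37.5 / 2.351 = 866 W

866 W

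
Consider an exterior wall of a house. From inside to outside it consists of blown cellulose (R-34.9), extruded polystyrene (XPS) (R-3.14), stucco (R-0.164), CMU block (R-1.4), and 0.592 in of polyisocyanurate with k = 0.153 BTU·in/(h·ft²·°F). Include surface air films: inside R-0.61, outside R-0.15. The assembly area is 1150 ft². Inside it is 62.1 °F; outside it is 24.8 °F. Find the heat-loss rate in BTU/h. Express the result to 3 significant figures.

0.592/0.153 = 3.869
R_total = 0.61 + 34.9 + 3.14 + 0.164 + 1.4 + 3.869 + 0.15 = 44.23 ft²·°F·h/BTU
Q = A·ΔT/R = 1150 × (62.1 − 24.8) / 44.23 = 969.7 BTU/h

970 BTU/h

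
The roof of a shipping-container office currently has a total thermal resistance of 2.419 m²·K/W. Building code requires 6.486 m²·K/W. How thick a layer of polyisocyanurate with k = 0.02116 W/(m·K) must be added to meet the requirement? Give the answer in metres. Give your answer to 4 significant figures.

ΔR = 6.486 − 2.419 = 4.067 m²·K/W
L = ΔR × k = 4.067 × 0.02116 = 0.086058 m

0.08606 m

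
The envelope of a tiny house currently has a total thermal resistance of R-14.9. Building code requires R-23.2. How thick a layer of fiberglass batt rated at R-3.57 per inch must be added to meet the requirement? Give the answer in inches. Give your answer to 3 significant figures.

2.32 in

ΔR = 23.2 − 14.9 = 8.3 ft²·°F·h/BTU
L = ΔR / (R/in) = 8.3/3.57 = 2.325 in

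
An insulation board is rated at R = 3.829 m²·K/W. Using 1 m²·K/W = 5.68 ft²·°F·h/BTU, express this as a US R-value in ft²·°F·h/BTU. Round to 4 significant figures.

R_US = 3.829 × 5.68 = 21.749

21.75 ft²·°F·h/BTU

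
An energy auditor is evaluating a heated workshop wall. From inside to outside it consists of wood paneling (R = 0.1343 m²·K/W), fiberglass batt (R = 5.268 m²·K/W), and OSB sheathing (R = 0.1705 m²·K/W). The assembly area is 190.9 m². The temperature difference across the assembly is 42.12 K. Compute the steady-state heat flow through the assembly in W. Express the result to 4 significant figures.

1443 W

R_total = 0.1343 + 5.268 + 0.1705 = 5.5728 m²·K/W
Q = A·ΔT/R = 190.9 × 42.12 / 5.5728 = 1442.8 W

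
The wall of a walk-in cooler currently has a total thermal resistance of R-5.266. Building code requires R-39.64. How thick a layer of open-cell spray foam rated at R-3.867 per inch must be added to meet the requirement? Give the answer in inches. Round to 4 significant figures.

8.889 in

ΔR = 39.64 − 5.266 = 34.374 ft²·°F·h/BTU
L = ΔR / (R/in) = 34.374/3.867 = 8.8891 in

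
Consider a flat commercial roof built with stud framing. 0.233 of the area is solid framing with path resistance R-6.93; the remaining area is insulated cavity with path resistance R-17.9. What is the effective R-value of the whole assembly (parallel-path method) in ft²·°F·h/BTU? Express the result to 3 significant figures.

U_eff = 0.767/17.9 + 0.233/6.93 = 0.04285 + 0.03362 = 0.07647
R_eff = 1/U_eff = 13.08 ft²·°F·h/BTU

13.1 ft²·°F·h/BTU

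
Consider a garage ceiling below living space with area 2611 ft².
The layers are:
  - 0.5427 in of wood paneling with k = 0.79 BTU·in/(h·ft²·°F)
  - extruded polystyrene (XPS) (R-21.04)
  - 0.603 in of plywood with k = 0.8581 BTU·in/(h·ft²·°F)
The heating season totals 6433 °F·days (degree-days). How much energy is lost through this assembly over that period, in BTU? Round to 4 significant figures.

17970000 BTU

0.5427/0.79 = 0.68696
0.603/0.8581 = 0.70272
R_total = 0.68696 + 21.04 + 0.70272 = 22.43 ft²·°F·h/BTU
E = A × HDD × 24 / R = 2611 × 6433 × 24 / 22.43 = 17973000 BTU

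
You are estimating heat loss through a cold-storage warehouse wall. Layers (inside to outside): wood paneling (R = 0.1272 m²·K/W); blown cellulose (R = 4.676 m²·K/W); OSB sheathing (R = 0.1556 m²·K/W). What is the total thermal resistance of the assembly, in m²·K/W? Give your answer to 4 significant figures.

R_total = 0.1272 + 4.676 + 0.1556 = 4.9588 m²·K/W

4.959 m²·K/W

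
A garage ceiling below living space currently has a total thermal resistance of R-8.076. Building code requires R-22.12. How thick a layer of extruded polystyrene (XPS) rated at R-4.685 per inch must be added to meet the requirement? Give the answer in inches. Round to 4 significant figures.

ΔR = 22.12 − 8.076 = 14.044 ft²·°F·h/BTU
L = ΔR / (R/in) = 14.044/4.685 = 2.9977 in

2.998 in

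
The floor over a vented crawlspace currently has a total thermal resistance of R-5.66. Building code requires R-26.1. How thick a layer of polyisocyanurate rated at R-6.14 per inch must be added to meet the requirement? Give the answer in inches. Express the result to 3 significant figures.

ΔR = 26.1 − 5.66 = 20.44 ft²·°F·h/BTU
L = ΔR / (R/in) = 20.44/6.14 = 3.329 in

3.33 in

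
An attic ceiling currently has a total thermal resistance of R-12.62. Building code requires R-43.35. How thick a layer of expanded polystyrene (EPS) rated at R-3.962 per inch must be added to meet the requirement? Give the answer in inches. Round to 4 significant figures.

7.756 in

ΔR = 43.35 − 12.62 = 30.73 ft²·°F·h/BTU
L = ΔR / (R/in) = 30.73/3.962 = 7.7562 in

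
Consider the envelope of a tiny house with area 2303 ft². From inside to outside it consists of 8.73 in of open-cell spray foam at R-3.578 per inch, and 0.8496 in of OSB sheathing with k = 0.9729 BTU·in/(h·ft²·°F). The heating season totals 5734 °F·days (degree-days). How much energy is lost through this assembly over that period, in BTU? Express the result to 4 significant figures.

9870000 BTU

8.73 × 3.578 = 31.236
0.8496/0.9729 = 0.87327
R_total = 31.236 + 0.87327 = 32.109 ft²·°F·h/BTU
E = A × HDD × 24 / R = 2303 × 5734 × 24 / 32.109 = 9870400 BTU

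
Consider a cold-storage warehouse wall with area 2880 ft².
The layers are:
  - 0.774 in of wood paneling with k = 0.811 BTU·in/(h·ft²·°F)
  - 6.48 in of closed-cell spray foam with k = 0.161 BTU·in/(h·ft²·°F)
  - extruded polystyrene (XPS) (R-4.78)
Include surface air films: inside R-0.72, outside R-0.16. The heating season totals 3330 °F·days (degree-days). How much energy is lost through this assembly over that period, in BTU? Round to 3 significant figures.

0.774/0.811 = 0.9544
6.48/0.161 = 40.25
R_total = 0.72 + 0.9544 + 40.25 + 4.78 + 0.16 = 46.86 ft²·°F·h/BTU
E = A × HDD × 24 / R = 2880 × 3330 × 24 / 46.86 = 4912000 BTU

4910000 BTU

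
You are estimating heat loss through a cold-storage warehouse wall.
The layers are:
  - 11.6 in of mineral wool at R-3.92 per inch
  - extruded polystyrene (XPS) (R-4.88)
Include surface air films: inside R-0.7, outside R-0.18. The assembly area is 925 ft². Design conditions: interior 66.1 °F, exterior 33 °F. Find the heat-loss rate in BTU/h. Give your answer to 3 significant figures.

598 BTU/h

11.6 × 3.92 = 45.47
R_total = 0.7 + 45.47 + 4.88 + 0.18 = 51.23 ft²·°F·h/BTU
Q = A·ΔT/R = 925 × (66.1 − 33) / 51.23 = 597.6 BTU/h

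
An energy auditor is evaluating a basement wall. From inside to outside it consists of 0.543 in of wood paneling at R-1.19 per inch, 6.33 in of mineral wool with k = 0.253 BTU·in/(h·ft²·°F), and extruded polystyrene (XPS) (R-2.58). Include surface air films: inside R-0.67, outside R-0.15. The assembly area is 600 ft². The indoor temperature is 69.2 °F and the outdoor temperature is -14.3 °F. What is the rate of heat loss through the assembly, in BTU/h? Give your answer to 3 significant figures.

1720 BTU/h

0.543 × 1.19 = 0.6462
6.33/0.253 = 25.02
R_total = 0.67 + 0.6462 + 25.02 + 2.58 + 0.15 = 29.07 ft²·°F·h/BTU
Q = A·ΔT/R = 600 × (69.2 − (-14.3)) / 29.07 = 1724 BTU/h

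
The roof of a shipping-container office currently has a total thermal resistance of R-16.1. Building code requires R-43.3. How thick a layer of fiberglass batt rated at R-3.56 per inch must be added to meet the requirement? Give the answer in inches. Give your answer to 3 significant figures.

ΔR = 43.3 − 16.1 = 27.2 ft²·°F·h/BTU
L = ΔR / (R/in) = 27.2/3.56 = 7.64 in

7.64 in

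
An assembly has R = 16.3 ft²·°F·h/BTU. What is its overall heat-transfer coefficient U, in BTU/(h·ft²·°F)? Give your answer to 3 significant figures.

0.0613 BTU/(h·ft²·°F)

U = 1/R = 1/16.3 = 0.06135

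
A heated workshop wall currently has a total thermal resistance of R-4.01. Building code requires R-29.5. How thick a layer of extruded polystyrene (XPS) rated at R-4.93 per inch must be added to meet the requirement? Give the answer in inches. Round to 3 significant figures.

5.17 in

ΔR = 29.5 − 4.01 = 25.49 ft²·°F·h/BTU
L = ΔR / (R/in) = 25.49/4.93 = 5.17 in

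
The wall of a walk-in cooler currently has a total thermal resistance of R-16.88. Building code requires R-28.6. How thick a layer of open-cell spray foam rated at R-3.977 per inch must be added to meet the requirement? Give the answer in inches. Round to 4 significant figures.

ΔR = 28.6 − 16.88 = 11.72 ft²·°F·h/BTU
L = ΔR / (R/in) = 11.72/3.977 = 2.9469 in

2.947 in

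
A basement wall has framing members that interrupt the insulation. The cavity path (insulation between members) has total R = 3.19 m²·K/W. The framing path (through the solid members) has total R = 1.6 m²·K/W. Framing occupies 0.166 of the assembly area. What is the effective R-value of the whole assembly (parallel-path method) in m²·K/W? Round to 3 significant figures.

2.74 m²·K/W

U_eff = 0.834/3.19 + 0.166/1.6 = 0.2614 + 0.1037 = 0.3652
R_eff = 1/U_eff = 2.738 m²·K/W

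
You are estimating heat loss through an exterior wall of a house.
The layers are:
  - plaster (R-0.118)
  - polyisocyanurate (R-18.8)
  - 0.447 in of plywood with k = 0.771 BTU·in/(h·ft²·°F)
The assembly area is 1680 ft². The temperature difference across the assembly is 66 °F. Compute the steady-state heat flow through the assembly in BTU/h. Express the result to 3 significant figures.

0.447/0.771 = 0.5798
R_total = 0.118 + 18.8 + 0.5798 = 19.5 ft²·°F·h/BTU
Q = A·ΔT/R = 1680 × 66 / 19.5 = 5687 BTU/h

5690 BTU/h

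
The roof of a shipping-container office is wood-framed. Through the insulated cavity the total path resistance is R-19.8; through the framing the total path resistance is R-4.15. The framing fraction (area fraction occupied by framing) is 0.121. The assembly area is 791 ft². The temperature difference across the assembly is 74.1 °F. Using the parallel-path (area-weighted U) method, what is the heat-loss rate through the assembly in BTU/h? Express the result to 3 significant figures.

U_eff = 0.879/19.8 + 0.121/4.15 = 0.04439 + 0.02916 = 0.07355
R_eff = 1/U_eff = 13.6 ft²·°F·h/BTU
Q = 791 × 74.1 / 13.6 = 4311 BTU/h

4310 BTU/h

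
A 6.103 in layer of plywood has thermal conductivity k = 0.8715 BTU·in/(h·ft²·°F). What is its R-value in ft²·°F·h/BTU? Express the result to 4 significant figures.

R = L/k = 6.103/0.8715 = 7.0029 ft²·°F·h/BTU

7.003 ft²·°F·h/BTU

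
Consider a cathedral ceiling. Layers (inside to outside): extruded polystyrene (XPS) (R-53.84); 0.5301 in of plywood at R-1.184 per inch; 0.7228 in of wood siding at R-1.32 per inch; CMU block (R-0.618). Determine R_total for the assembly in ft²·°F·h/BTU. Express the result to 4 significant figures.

0.5301 × 1.184 = 0.62764
0.7228 × 1.32 = 0.9541
R_total = 53.84 + 0.62764 + 0.9541 + 0.618 = 56.04 ft²·°F·h/BTU

56.04 ft²·°F·h/BTU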